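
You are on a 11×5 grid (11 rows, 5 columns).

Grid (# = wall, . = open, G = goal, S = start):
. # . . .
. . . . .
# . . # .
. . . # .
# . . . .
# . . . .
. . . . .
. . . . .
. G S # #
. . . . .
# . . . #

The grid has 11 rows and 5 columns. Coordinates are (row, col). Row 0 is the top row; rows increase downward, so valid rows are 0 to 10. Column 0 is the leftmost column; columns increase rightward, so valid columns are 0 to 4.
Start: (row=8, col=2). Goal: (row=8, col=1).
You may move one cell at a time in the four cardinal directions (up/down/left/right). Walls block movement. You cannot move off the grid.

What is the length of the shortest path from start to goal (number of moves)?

Answer: Shortest path length: 1

Derivation:
BFS from (row=8, col=2) until reaching (row=8, col=1):
  Distance 0: (row=8, col=2)
  Distance 1: (row=7, col=2), (row=8, col=1), (row=9, col=2)  <- goal reached here
One shortest path (1 moves): (row=8, col=2) -> (row=8, col=1)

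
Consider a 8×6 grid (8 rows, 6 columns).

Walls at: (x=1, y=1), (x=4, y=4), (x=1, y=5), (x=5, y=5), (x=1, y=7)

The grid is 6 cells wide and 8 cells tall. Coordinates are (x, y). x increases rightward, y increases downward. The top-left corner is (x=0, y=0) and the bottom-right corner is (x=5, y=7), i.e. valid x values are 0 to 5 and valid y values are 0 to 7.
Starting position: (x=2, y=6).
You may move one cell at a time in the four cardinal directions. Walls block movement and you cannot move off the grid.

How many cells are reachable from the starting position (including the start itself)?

Answer: Reachable cells: 43

Derivation:
BFS flood-fill from (x=2, y=6):
  Distance 0: (x=2, y=6)
  Distance 1: (x=2, y=5), (x=1, y=6), (x=3, y=6), (x=2, y=7)
  Distance 2: (x=2, y=4), (x=3, y=5), (x=0, y=6), (x=4, y=6), (x=3, y=7)
  Distance 3: (x=2, y=3), (x=1, y=4), (x=3, y=4), (x=0, y=5), (x=4, y=5), (x=5, y=6), (x=0, y=7), (x=4, y=7)
  Distance 4: (x=2, y=2), (x=1, y=3), (x=3, y=3), (x=0, y=4), (x=5, y=7)
  Distance 5: (x=2, y=1), (x=1, y=2), (x=3, y=2), (x=0, y=3), (x=4, y=3)
  Distance 6: (x=2, y=0), (x=3, y=1), (x=0, y=2), (x=4, y=2), (x=5, y=3)
  Distance 7: (x=1, y=0), (x=3, y=0), (x=0, y=1), (x=4, y=1), (x=5, y=2), (x=5, y=4)
  Distance 8: (x=0, y=0), (x=4, y=0), (x=5, y=1)
  Distance 9: (x=5, y=0)
Total reachable: 43 (grid has 43 open cells total)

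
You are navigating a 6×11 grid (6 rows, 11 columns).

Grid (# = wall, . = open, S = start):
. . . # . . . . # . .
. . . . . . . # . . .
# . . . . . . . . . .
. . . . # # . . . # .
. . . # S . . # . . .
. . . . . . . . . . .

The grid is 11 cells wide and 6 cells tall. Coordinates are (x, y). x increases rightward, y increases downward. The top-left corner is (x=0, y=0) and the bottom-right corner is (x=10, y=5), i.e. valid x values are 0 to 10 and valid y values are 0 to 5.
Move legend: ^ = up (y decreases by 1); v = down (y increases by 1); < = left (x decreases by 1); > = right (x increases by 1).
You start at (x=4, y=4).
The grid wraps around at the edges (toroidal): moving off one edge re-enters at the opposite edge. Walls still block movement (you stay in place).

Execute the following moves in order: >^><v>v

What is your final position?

Start: (x=4, y=4)
  > (right): (x=4, y=4) -> (x=5, y=4)
  ^ (up): blocked, stay at (x=5, y=4)
  > (right): (x=5, y=4) -> (x=6, y=4)
  < (left): (x=6, y=4) -> (x=5, y=4)
  v (down): (x=5, y=4) -> (x=5, y=5)
  > (right): (x=5, y=5) -> (x=6, y=5)
  v (down): (x=6, y=5) -> (x=6, y=0)
Final: (x=6, y=0)

Answer: Final position: (x=6, y=0)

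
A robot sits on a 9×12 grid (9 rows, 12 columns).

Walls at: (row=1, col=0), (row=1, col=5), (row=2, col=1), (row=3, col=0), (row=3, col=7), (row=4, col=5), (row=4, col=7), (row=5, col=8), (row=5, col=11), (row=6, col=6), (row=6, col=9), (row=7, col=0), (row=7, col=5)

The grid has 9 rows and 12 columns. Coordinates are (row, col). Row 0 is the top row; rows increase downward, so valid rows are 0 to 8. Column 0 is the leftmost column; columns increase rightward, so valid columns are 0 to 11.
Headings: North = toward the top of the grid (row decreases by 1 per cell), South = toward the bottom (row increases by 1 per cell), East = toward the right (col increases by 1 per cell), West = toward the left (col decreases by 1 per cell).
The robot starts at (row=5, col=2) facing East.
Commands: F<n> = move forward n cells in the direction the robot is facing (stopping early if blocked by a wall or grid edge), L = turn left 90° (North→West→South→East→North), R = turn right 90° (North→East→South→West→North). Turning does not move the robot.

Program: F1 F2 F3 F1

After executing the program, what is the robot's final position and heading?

Start: (row=5, col=2), facing East
  F1: move forward 1, now at (row=5, col=3)
  F2: move forward 2, now at (row=5, col=5)
  F3: move forward 2/3 (blocked), now at (row=5, col=7)
  F1: move forward 0/1 (blocked), now at (row=5, col=7)
Final: (row=5, col=7), facing East

Answer: Final position: (row=5, col=7), facing East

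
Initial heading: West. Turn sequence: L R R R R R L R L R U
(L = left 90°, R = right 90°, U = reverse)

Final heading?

Start: West
  L (left (90° counter-clockwise)) -> South
  R (right (90° clockwise)) -> West
  R (right (90° clockwise)) -> North
  R (right (90° clockwise)) -> East
  R (right (90° clockwise)) -> South
  R (right (90° clockwise)) -> West
  L (left (90° counter-clockwise)) -> South
  R (right (90° clockwise)) -> West
  L (left (90° counter-clockwise)) -> South
  R (right (90° clockwise)) -> West
  U (U-turn (180°)) -> East
Final: East

Answer: Final heading: East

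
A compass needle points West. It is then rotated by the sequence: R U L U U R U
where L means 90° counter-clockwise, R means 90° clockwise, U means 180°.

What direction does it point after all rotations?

Start: West
  R (right (90° clockwise)) -> North
  U (U-turn (180°)) -> South
  L (left (90° counter-clockwise)) -> East
  U (U-turn (180°)) -> West
  U (U-turn (180°)) -> East
  R (right (90° clockwise)) -> South
  U (U-turn (180°)) -> North
Final: North

Answer: Final heading: North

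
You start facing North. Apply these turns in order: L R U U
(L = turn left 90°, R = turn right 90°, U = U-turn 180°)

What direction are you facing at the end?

Start: North
  L (left (90° counter-clockwise)) -> West
  R (right (90° clockwise)) -> North
  U (U-turn (180°)) -> South
  U (U-turn (180°)) -> North
Final: North

Answer: Final heading: North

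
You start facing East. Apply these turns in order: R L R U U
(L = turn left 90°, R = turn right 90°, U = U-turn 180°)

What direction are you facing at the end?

Answer: Final heading: South

Derivation:
Start: East
  R (right (90° clockwise)) -> South
  L (left (90° counter-clockwise)) -> East
  R (right (90° clockwise)) -> South
  U (U-turn (180°)) -> North
  U (U-turn (180°)) -> South
Final: South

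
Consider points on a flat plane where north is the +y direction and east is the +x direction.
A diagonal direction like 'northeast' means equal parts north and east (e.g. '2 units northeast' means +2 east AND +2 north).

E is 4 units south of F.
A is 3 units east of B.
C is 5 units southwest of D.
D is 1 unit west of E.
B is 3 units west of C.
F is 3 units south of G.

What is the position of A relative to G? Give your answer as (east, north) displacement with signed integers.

Place G at the origin (east=0, north=0).
  F is 3 units south of G: delta (east=+0, north=-3); F at (east=0, north=-3).
  E is 4 units south of F: delta (east=+0, north=-4); E at (east=0, north=-7).
  D is 1 unit west of E: delta (east=-1, north=+0); D at (east=-1, north=-7).
  C is 5 units southwest of D: delta (east=-5, north=-5); C at (east=-6, north=-12).
  B is 3 units west of C: delta (east=-3, north=+0); B at (east=-9, north=-12).
  A is 3 units east of B: delta (east=+3, north=+0); A at (east=-6, north=-12).
Therefore A relative to G: (east=-6, north=-12).

Answer: A is at (east=-6, north=-12) relative to G.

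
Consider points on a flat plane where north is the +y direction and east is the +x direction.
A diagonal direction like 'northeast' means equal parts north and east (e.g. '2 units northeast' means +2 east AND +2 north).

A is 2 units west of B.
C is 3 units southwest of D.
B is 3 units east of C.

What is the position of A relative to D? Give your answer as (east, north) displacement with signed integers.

Place D at the origin (east=0, north=0).
  C is 3 units southwest of D: delta (east=-3, north=-3); C at (east=-3, north=-3).
  B is 3 units east of C: delta (east=+3, north=+0); B at (east=0, north=-3).
  A is 2 units west of B: delta (east=-2, north=+0); A at (east=-2, north=-3).
Therefore A relative to D: (east=-2, north=-3).

Answer: A is at (east=-2, north=-3) relative to D.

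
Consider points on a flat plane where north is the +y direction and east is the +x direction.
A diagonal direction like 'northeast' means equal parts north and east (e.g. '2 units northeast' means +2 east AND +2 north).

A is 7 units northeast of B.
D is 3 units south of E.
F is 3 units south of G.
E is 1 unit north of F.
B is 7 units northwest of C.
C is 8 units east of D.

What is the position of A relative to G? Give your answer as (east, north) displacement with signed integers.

Answer: A is at (east=8, north=9) relative to G.

Derivation:
Place G at the origin (east=0, north=0).
  F is 3 units south of G: delta (east=+0, north=-3); F at (east=0, north=-3).
  E is 1 unit north of F: delta (east=+0, north=+1); E at (east=0, north=-2).
  D is 3 units south of E: delta (east=+0, north=-3); D at (east=0, north=-5).
  C is 8 units east of D: delta (east=+8, north=+0); C at (east=8, north=-5).
  B is 7 units northwest of C: delta (east=-7, north=+7); B at (east=1, north=2).
  A is 7 units northeast of B: delta (east=+7, north=+7); A at (east=8, north=9).
Therefore A relative to G: (east=8, north=9).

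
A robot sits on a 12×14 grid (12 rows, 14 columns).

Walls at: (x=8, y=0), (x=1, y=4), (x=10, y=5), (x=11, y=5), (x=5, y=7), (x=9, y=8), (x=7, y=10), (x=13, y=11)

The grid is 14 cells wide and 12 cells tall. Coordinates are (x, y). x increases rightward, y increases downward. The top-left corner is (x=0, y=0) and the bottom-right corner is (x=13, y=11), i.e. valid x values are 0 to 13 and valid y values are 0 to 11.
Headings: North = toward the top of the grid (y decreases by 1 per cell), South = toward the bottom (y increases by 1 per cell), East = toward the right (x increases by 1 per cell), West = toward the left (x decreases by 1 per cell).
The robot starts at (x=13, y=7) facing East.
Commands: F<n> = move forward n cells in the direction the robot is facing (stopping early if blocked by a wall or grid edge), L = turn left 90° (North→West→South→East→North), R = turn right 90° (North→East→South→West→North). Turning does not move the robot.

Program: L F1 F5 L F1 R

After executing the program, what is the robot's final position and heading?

Answer: Final position: (x=12, y=1), facing North

Derivation:
Start: (x=13, y=7), facing East
  L: turn left, now facing North
  F1: move forward 1, now at (x=13, y=6)
  F5: move forward 5, now at (x=13, y=1)
  L: turn left, now facing West
  F1: move forward 1, now at (x=12, y=1)
  R: turn right, now facing North
Final: (x=12, y=1), facing North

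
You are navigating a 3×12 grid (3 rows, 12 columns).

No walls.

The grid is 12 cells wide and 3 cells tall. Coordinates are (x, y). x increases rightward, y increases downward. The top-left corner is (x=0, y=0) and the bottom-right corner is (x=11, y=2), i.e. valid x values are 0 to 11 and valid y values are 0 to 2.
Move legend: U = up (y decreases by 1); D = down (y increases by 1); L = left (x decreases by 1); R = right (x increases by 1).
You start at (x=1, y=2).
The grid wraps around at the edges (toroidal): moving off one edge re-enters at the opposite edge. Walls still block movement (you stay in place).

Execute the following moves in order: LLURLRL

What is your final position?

Answer: Final position: (x=11, y=1)

Derivation:
Start: (x=1, y=2)
  L (left): (x=1, y=2) -> (x=0, y=2)
  L (left): (x=0, y=2) -> (x=11, y=2)
  U (up): (x=11, y=2) -> (x=11, y=1)
  R (right): (x=11, y=1) -> (x=0, y=1)
  L (left): (x=0, y=1) -> (x=11, y=1)
  R (right): (x=11, y=1) -> (x=0, y=1)
  L (left): (x=0, y=1) -> (x=11, y=1)
Final: (x=11, y=1)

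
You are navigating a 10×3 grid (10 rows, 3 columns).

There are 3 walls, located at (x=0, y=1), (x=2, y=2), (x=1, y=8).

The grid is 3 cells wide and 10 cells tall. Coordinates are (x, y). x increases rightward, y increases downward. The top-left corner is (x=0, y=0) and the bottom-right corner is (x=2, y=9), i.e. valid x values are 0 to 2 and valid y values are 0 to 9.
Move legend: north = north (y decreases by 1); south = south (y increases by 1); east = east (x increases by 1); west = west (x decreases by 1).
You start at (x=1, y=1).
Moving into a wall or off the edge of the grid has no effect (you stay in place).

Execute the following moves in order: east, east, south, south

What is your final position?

Answer: Final position: (x=2, y=1)

Derivation:
Start: (x=1, y=1)
  east (east): (x=1, y=1) -> (x=2, y=1)
  east (east): blocked, stay at (x=2, y=1)
  south (south): blocked, stay at (x=2, y=1)
  south (south): blocked, stay at (x=2, y=1)
Final: (x=2, y=1)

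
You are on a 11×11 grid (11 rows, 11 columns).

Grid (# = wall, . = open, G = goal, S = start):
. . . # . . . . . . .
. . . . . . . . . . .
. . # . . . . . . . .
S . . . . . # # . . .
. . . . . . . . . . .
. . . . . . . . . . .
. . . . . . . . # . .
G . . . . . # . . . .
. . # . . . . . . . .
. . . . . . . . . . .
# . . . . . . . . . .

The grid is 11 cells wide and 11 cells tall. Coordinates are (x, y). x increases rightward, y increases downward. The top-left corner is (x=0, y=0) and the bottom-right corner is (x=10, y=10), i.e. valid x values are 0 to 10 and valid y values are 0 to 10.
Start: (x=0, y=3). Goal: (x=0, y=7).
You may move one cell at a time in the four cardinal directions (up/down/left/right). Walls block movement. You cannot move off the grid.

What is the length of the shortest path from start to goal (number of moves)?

BFS from (x=0, y=3) until reaching (x=0, y=7):
  Distance 0: (x=0, y=3)
  Distance 1: (x=0, y=2), (x=1, y=3), (x=0, y=4)
  Distance 2: (x=0, y=1), (x=1, y=2), (x=2, y=3), (x=1, y=4), (x=0, y=5)
  Distance 3: (x=0, y=0), (x=1, y=1), (x=3, y=3), (x=2, y=4), (x=1, y=5), (x=0, y=6)
  Distance 4: (x=1, y=0), (x=2, y=1), (x=3, y=2), (x=4, y=3), (x=3, y=4), (x=2, y=5), (x=1, y=6), (x=0, y=7)  <- goal reached here
One shortest path (4 moves): (x=0, y=3) -> (x=0, y=4) -> (x=0, y=5) -> (x=0, y=6) -> (x=0, y=7)

Answer: Shortest path length: 4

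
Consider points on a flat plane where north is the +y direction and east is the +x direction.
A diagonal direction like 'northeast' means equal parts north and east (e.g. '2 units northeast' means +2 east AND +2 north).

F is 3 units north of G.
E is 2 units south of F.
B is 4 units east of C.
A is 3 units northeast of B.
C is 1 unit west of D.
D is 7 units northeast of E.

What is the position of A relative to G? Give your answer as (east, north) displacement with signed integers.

Answer: A is at (east=13, north=11) relative to G.

Derivation:
Place G at the origin (east=0, north=0).
  F is 3 units north of G: delta (east=+0, north=+3); F at (east=0, north=3).
  E is 2 units south of F: delta (east=+0, north=-2); E at (east=0, north=1).
  D is 7 units northeast of E: delta (east=+7, north=+7); D at (east=7, north=8).
  C is 1 unit west of D: delta (east=-1, north=+0); C at (east=6, north=8).
  B is 4 units east of C: delta (east=+4, north=+0); B at (east=10, north=8).
  A is 3 units northeast of B: delta (east=+3, north=+3); A at (east=13, north=11).
Therefore A relative to G: (east=13, north=11).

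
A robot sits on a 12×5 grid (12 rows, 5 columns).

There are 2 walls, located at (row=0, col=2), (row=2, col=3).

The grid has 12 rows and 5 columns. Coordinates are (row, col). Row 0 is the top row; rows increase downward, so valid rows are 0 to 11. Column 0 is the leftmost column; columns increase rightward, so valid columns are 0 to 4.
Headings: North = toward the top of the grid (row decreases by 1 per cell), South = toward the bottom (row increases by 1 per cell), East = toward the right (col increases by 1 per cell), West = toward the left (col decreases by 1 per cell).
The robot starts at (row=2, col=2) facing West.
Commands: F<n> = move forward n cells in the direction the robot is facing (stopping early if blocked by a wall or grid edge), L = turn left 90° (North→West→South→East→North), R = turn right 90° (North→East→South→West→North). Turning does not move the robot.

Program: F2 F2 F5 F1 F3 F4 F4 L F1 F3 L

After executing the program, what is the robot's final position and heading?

Answer: Final position: (row=6, col=0), facing East

Derivation:
Start: (row=2, col=2), facing West
  F2: move forward 2, now at (row=2, col=0)
  F2: move forward 0/2 (blocked), now at (row=2, col=0)
  F5: move forward 0/5 (blocked), now at (row=2, col=0)
  F1: move forward 0/1 (blocked), now at (row=2, col=0)
  F3: move forward 0/3 (blocked), now at (row=2, col=0)
  F4: move forward 0/4 (blocked), now at (row=2, col=0)
  F4: move forward 0/4 (blocked), now at (row=2, col=0)
  L: turn left, now facing South
  F1: move forward 1, now at (row=3, col=0)
  F3: move forward 3, now at (row=6, col=0)
  L: turn left, now facing East
Final: (row=6, col=0), facing East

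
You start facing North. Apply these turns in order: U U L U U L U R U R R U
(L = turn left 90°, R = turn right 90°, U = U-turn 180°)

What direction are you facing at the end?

Answer: Final heading: West

Derivation:
Start: North
  U (U-turn (180°)) -> South
  U (U-turn (180°)) -> North
  L (left (90° counter-clockwise)) -> West
  U (U-turn (180°)) -> East
  U (U-turn (180°)) -> West
  L (left (90° counter-clockwise)) -> South
  U (U-turn (180°)) -> North
  R (right (90° clockwise)) -> East
  U (U-turn (180°)) -> West
  R (right (90° clockwise)) -> North
  R (right (90° clockwise)) -> East
  U (U-turn (180°)) -> West
Final: West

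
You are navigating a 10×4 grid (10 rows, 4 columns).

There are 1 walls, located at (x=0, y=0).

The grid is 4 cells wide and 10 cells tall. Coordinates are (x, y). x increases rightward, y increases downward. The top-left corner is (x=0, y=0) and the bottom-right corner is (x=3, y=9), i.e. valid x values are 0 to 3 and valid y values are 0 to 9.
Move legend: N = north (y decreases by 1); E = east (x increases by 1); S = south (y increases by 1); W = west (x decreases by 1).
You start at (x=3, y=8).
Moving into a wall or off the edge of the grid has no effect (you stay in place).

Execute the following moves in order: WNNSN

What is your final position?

Start: (x=3, y=8)
  W (west): (x=3, y=8) -> (x=2, y=8)
  N (north): (x=2, y=8) -> (x=2, y=7)
  N (north): (x=2, y=7) -> (x=2, y=6)
  S (south): (x=2, y=6) -> (x=2, y=7)
  N (north): (x=2, y=7) -> (x=2, y=6)
Final: (x=2, y=6)

Answer: Final position: (x=2, y=6)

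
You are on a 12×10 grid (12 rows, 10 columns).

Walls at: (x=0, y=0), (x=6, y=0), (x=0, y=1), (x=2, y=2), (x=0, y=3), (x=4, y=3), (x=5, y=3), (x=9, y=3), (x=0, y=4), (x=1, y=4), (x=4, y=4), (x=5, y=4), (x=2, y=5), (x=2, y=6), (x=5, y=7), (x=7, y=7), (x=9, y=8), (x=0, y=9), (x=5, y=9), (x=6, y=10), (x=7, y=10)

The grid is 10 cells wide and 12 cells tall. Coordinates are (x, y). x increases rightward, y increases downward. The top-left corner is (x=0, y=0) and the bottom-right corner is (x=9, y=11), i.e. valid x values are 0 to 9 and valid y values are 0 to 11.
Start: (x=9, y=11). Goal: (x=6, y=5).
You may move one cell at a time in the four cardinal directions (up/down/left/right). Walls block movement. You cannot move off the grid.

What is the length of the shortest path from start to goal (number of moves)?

Answer: Shortest path length: 9

Derivation:
BFS from (x=9, y=11) until reaching (x=6, y=5):
  Distance 0: (x=9, y=11)
  Distance 1: (x=9, y=10), (x=8, y=11)
  Distance 2: (x=9, y=9), (x=8, y=10), (x=7, y=11)
  Distance 3: (x=8, y=9), (x=6, y=11)
  Distance 4: (x=8, y=8), (x=7, y=9), (x=5, y=11)
  Distance 5: (x=8, y=7), (x=7, y=8), (x=6, y=9), (x=5, y=10), (x=4, y=11)
  Distance 6: (x=8, y=6), (x=9, y=7), (x=6, y=8), (x=4, y=10), (x=3, y=11)
  Distance 7: (x=8, y=5), (x=7, y=6), (x=9, y=6), (x=6, y=7), (x=5, y=8), (x=4, y=9), (x=3, y=10), (x=2, y=11)
  Distance 8: (x=8, y=4), (x=7, y=5), (x=9, y=5), (x=6, y=6), (x=4, y=8), (x=3, y=9), (x=2, y=10), (x=1, y=11)
  Distance 9: (x=8, y=3), (x=7, y=4), (x=9, y=4), (x=6, y=5), (x=5, y=6), (x=4, y=7), (x=3, y=8), (x=2, y=9), (x=1, y=10), (x=0, y=11)  <- goal reached here
One shortest path (9 moves): (x=9, y=11) -> (x=8, y=11) -> (x=8, y=10) -> (x=8, y=9) -> (x=7, y=9) -> (x=6, y=9) -> (x=6, y=8) -> (x=6, y=7) -> (x=6, y=6) -> (x=6, y=5)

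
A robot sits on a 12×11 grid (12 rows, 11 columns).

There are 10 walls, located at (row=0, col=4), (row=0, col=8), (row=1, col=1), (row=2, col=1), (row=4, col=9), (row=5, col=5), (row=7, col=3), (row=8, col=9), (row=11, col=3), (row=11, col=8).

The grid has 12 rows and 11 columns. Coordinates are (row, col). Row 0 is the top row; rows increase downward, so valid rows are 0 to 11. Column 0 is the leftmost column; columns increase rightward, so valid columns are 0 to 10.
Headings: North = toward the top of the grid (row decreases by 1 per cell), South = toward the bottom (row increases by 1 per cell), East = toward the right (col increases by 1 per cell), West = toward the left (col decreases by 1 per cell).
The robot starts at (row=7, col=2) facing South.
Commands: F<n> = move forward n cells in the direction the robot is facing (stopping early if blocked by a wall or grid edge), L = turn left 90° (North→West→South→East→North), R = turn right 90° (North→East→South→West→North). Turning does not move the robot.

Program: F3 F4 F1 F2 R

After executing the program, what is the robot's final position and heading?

Answer: Final position: (row=11, col=2), facing West

Derivation:
Start: (row=7, col=2), facing South
  F3: move forward 3, now at (row=10, col=2)
  F4: move forward 1/4 (blocked), now at (row=11, col=2)
  F1: move forward 0/1 (blocked), now at (row=11, col=2)
  F2: move forward 0/2 (blocked), now at (row=11, col=2)
  R: turn right, now facing West
Final: (row=11, col=2), facing West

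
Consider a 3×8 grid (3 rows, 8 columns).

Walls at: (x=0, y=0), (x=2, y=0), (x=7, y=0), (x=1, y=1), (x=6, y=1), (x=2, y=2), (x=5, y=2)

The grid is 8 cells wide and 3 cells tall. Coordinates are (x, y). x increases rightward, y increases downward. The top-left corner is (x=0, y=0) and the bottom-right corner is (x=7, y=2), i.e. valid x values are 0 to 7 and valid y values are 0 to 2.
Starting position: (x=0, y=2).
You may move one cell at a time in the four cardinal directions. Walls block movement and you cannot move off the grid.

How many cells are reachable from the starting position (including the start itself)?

BFS flood-fill from (x=0, y=2):
  Distance 0: (x=0, y=2)
  Distance 1: (x=0, y=1), (x=1, y=2)
Total reachable: 3 (grid has 17 open cells total)

Answer: Reachable cells: 3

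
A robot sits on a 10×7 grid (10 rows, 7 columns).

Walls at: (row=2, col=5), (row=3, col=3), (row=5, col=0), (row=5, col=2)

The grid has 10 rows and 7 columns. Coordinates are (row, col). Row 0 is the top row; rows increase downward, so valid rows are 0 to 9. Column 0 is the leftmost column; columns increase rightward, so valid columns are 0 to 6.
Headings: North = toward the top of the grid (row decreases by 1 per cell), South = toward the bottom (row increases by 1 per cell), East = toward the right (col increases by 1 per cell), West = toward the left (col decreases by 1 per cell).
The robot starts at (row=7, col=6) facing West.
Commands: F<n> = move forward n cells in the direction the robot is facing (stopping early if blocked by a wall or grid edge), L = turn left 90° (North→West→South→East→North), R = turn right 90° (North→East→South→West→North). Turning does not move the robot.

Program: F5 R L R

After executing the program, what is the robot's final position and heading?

Start: (row=7, col=6), facing West
  F5: move forward 5, now at (row=7, col=1)
  R: turn right, now facing North
  L: turn left, now facing West
  R: turn right, now facing North
Final: (row=7, col=1), facing North

Answer: Final position: (row=7, col=1), facing North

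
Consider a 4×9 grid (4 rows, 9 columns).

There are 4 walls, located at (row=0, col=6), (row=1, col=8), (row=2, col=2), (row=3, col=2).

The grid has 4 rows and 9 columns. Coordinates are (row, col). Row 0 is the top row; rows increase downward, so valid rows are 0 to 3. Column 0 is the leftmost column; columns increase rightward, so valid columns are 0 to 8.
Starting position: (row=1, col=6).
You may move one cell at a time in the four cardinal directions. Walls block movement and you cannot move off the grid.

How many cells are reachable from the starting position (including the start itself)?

BFS flood-fill from (row=1, col=6):
  Distance 0: (row=1, col=6)
  Distance 1: (row=1, col=5), (row=1, col=7), (row=2, col=6)
  Distance 2: (row=0, col=5), (row=0, col=7), (row=1, col=4), (row=2, col=5), (row=2, col=7), (row=3, col=6)
  Distance 3: (row=0, col=4), (row=0, col=8), (row=1, col=3), (row=2, col=4), (row=2, col=8), (row=3, col=5), (row=3, col=7)
  Distance 4: (row=0, col=3), (row=1, col=2), (row=2, col=3), (row=3, col=4), (row=3, col=8)
  Distance 5: (row=0, col=2), (row=1, col=1), (row=3, col=3)
  Distance 6: (row=0, col=1), (row=1, col=0), (row=2, col=1)
  Distance 7: (row=0, col=0), (row=2, col=0), (row=3, col=1)
  Distance 8: (row=3, col=0)
Total reachable: 32 (grid has 32 open cells total)

Answer: Reachable cells: 32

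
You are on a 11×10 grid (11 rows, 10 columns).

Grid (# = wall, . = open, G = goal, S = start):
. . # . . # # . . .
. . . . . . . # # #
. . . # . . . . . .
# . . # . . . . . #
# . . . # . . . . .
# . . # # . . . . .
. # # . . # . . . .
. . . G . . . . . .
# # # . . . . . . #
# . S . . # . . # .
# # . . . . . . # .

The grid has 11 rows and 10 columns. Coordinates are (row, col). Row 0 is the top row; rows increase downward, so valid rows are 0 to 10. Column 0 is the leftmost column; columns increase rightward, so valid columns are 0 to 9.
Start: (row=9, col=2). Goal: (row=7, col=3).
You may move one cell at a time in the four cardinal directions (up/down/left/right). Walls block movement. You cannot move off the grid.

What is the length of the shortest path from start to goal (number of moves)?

BFS from (row=9, col=2) until reaching (row=7, col=3):
  Distance 0: (row=9, col=2)
  Distance 1: (row=9, col=1), (row=9, col=3), (row=10, col=2)
  Distance 2: (row=8, col=3), (row=9, col=4), (row=10, col=3)
  Distance 3: (row=7, col=3), (row=8, col=4), (row=10, col=4)  <- goal reached here
One shortest path (3 moves): (row=9, col=2) -> (row=9, col=3) -> (row=8, col=3) -> (row=7, col=3)

Answer: Shortest path length: 3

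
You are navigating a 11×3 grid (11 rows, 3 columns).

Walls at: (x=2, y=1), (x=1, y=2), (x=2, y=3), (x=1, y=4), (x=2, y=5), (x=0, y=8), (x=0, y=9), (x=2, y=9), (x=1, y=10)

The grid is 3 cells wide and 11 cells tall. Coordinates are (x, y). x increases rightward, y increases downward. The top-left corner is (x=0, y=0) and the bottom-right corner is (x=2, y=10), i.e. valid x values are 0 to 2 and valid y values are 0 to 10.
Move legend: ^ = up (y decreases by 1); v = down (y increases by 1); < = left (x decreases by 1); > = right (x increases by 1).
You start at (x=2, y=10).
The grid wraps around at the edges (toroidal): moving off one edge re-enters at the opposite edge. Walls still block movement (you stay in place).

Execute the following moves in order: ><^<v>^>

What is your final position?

Start: (x=2, y=10)
  > (right): (x=2, y=10) -> (x=0, y=10)
  < (left): (x=0, y=10) -> (x=2, y=10)
  ^ (up): blocked, stay at (x=2, y=10)
  < (left): blocked, stay at (x=2, y=10)
  v (down): (x=2, y=10) -> (x=2, y=0)
  > (right): (x=2, y=0) -> (x=0, y=0)
  ^ (up): (x=0, y=0) -> (x=0, y=10)
  > (right): blocked, stay at (x=0, y=10)
Final: (x=0, y=10)

Answer: Final position: (x=0, y=10)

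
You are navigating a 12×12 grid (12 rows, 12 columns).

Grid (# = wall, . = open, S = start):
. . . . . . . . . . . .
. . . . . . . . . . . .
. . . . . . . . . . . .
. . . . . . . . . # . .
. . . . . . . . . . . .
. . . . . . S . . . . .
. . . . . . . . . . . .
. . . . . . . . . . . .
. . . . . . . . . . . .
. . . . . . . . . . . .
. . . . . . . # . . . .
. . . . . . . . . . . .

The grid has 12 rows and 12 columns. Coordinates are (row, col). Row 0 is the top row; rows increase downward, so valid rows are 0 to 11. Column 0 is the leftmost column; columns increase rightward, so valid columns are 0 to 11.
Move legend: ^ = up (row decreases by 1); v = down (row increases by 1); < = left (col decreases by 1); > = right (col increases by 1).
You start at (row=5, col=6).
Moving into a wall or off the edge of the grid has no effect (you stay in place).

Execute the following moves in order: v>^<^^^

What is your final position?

Start: (row=5, col=6)
  v (down): (row=5, col=6) -> (row=6, col=6)
  > (right): (row=6, col=6) -> (row=6, col=7)
  ^ (up): (row=6, col=7) -> (row=5, col=7)
  < (left): (row=5, col=7) -> (row=5, col=6)
  ^ (up): (row=5, col=6) -> (row=4, col=6)
  ^ (up): (row=4, col=6) -> (row=3, col=6)
  ^ (up): (row=3, col=6) -> (row=2, col=6)
Final: (row=2, col=6)

Answer: Final position: (row=2, col=6)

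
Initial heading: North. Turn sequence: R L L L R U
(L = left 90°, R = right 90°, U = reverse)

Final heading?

Start: North
  R (right (90° clockwise)) -> East
  L (left (90° counter-clockwise)) -> North
  L (left (90° counter-clockwise)) -> West
  L (left (90° counter-clockwise)) -> South
  R (right (90° clockwise)) -> West
  U (U-turn (180°)) -> East
Final: East

Answer: Final heading: East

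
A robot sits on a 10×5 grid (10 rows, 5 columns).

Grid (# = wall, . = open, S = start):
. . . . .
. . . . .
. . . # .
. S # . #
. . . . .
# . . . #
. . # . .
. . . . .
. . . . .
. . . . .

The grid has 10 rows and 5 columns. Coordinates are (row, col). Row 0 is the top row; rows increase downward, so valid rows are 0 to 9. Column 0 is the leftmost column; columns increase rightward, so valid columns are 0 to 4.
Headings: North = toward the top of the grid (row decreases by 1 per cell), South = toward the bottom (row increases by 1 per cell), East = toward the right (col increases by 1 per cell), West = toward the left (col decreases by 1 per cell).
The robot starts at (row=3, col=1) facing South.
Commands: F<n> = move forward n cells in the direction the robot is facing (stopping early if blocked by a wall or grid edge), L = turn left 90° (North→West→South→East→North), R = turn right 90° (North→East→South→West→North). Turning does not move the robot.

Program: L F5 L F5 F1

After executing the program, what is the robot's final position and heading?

Start: (row=3, col=1), facing South
  L: turn left, now facing East
  F5: move forward 0/5 (blocked), now at (row=3, col=1)
  L: turn left, now facing North
  F5: move forward 3/5 (blocked), now at (row=0, col=1)
  F1: move forward 0/1 (blocked), now at (row=0, col=1)
Final: (row=0, col=1), facing North

Answer: Final position: (row=0, col=1), facing North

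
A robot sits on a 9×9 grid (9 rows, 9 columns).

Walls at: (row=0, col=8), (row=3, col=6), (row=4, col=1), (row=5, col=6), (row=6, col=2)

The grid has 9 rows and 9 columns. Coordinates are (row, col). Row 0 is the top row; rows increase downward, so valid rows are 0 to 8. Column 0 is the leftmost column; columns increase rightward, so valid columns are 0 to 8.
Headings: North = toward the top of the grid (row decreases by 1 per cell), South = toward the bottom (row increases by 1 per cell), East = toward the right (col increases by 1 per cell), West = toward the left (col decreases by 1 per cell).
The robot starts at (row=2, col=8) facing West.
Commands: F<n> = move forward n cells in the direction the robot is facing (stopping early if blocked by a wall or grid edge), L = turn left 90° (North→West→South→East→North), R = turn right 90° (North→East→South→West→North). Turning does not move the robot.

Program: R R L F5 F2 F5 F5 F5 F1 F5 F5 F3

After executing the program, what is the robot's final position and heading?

Start: (row=2, col=8), facing West
  R: turn right, now facing North
  R: turn right, now facing East
  L: turn left, now facing North
  F5: move forward 1/5 (blocked), now at (row=1, col=8)
  F2: move forward 0/2 (blocked), now at (row=1, col=8)
  [×3]F5: move forward 0/5 (blocked), now at (row=1, col=8)
  F1: move forward 0/1 (blocked), now at (row=1, col=8)
  F5: move forward 0/5 (blocked), now at (row=1, col=8)
  F5: move forward 0/5 (blocked), now at (row=1, col=8)
  F3: move forward 0/3 (blocked), now at (row=1, col=8)
Final: (row=1, col=8), facing North

Answer: Final position: (row=1, col=8), facing North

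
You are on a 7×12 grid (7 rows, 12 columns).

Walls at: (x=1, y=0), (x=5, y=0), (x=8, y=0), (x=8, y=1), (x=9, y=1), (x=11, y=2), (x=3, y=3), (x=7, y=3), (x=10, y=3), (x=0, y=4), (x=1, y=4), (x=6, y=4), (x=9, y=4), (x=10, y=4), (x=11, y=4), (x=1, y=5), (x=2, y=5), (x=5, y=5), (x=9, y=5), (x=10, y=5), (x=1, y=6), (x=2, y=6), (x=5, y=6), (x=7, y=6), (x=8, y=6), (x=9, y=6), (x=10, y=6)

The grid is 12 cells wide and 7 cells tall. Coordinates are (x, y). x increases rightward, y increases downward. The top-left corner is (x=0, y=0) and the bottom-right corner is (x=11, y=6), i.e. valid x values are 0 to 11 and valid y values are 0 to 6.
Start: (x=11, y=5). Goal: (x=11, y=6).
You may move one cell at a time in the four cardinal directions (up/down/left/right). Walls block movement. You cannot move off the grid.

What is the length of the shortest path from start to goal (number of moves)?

Answer: Shortest path length: 1

Derivation:
BFS from (x=11, y=5) until reaching (x=11, y=6):
  Distance 0: (x=11, y=5)
  Distance 1: (x=11, y=6)  <- goal reached here
One shortest path (1 moves): (x=11, y=5) -> (x=11, y=6)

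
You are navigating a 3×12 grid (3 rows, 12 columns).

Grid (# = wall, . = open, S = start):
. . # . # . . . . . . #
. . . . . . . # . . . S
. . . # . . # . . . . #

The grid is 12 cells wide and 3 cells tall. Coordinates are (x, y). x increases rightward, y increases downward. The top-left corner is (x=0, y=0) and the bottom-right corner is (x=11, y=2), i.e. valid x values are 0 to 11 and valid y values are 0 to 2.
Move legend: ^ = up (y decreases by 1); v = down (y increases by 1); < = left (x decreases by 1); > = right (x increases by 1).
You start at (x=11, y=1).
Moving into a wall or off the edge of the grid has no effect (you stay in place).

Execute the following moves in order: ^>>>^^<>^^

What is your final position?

Answer: Final position: (x=11, y=1)

Derivation:
Start: (x=11, y=1)
  ^ (up): blocked, stay at (x=11, y=1)
  [×3]> (right): blocked, stay at (x=11, y=1)
  ^ (up): blocked, stay at (x=11, y=1)
  ^ (up): blocked, stay at (x=11, y=1)
  < (left): (x=11, y=1) -> (x=10, y=1)
  > (right): (x=10, y=1) -> (x=11, y=1)
  ^ (up): blocked, stay at (x=11, y=1)
  ^ (up): blocked, stay at (x=11, y=1)
Final: (x=11, y=1)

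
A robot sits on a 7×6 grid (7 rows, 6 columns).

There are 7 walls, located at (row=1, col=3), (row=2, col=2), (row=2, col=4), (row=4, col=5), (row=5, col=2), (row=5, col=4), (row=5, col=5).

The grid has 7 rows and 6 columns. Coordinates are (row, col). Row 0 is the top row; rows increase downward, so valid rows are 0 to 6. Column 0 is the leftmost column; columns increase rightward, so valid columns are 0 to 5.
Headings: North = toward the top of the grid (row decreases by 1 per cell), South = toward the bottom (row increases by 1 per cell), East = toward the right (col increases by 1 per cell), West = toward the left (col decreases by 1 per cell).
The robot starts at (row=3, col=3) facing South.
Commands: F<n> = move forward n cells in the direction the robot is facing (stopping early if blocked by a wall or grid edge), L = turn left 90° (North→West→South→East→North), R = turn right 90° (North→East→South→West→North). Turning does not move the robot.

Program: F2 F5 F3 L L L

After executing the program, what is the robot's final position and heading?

Answer: Final position: (row=6, col=3), facing West

Derivation:
Start: (row=3, col=3), facing South
  F2: move forward 2, now at (row=5, col=3)
  F5: move forward 1/5 (blocked), now at (row=6, col=3)
  F3: move forward 0/3 (blocked), now at (row=6, col=3)
  L: turn left, now facing East
  L: turn left, now facing North
  L: turn left, now facing West
Final: (row=6, col=3), facing West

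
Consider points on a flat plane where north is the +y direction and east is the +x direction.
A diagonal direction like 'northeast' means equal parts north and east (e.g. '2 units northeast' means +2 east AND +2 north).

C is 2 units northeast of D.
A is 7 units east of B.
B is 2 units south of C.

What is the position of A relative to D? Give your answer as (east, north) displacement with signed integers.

Place D at the origin (east=0, north=0).
  C is 2 units northeast of D: delta (east=+2, north=+2); C at (east=2, north=2).
  B is 2 units south of C: delta (east=+0, north=-2); B at (east=2, north=0).
  A is 7 units east of B: delta (east=+7, north=+0); A at (east=9, north=0).
Therefore A relative to D: (east=9, north=0).

Answer: A is at (east=9, north=0) relative to D.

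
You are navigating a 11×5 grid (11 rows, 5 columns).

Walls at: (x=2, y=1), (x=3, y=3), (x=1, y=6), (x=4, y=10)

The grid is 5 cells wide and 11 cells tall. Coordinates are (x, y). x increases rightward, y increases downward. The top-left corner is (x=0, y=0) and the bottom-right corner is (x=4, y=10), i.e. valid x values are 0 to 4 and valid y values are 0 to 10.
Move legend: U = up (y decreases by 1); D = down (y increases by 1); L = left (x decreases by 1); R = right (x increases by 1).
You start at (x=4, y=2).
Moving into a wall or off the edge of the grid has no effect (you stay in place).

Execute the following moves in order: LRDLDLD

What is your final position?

Answer: Final position: (x=3, y=5)

Derivation:
Start: (x=4, y=2)
  L (left): (x=4, y=2) -> (x=3, y=2)
  R (right): (x=3, y=2) -> (x=4, y=2)
  D (down): (x=4, y=2) -> (x=4, y=3)
  L (left): blocked, stay at (x=4, y=3)
  D (down): (x=4, y=3) -> (x=4, y=4)
  L (left): (x=4, y=4) -> (x=3, y=4)
  D (down): (x=3, y=4) -> (x=3, y=5)
Final: (x=3, y=5)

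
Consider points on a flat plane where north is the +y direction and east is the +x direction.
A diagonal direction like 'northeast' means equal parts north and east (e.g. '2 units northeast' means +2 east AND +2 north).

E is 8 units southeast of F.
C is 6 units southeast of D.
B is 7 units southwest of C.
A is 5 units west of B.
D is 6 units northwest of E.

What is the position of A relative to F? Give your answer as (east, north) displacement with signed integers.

Answer: A is at (east=-4, north=-15) relative to F.

Derivation:
Place F at the origin (east=0, north=0).
  E is 8 units southeast of F: delta (east=+8, north=-8); E at (east=8, north=-8).
  D is 6 units northwest of E: delta (east=-6, north=+6); D at (east=2, north=-2).
  C is 6 units southeast of D: delta (east=+6, north=-6); C at (east=8, north=-8).
  B is 7 units southwest of C: delta (east=-7, north=-7); B at (east=1, north=-15).
  A is 5 units west of B: delta (east=-5, north=+0); A at (east=-4, north=-15).
Therefore A relative to F: (east=-4, north=-15).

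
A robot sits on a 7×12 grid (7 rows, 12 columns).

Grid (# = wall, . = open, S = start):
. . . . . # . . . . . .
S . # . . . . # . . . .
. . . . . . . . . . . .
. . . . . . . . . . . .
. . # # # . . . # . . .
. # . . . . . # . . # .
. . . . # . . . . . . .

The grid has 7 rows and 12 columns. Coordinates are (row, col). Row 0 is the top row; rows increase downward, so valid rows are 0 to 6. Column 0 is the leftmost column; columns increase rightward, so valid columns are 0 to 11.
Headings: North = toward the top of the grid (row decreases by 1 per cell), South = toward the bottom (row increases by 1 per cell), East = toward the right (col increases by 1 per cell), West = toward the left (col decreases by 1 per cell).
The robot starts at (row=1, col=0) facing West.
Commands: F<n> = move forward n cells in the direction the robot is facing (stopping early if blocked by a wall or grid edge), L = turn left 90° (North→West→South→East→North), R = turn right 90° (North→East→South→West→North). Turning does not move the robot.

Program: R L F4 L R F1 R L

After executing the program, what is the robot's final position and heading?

Answer: Final position: (row=1, col=0), facing West

Derivation:
Start: (row=1, col=0), facing West
  R: turn right, now facing North
  L: turn left, now facing West
  F4: move forward 0/4 (blocked), now at (row=1, col=0)
  L: turn left, now facing South
  R: turn right, now facing West
  F1: move forward 0/1 (blocked), now at (row=1, col=0)
  R: turn right, now facing North
  L: turn left, now facing West
Final: (row=1, col=0), facing West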